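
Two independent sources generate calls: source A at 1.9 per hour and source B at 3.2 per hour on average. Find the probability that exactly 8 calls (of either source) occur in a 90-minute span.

Independent Poisson processes superpose: combined rate λ = 1.9 + 3.2 = 5.1 per hour.
Over the interval, μ = 5.1 × 1.5 = 7.65 (a 90-minute span = 1.5 hours).
P(N = 8) = e^(−7.65) · 7.65^8/8! ≈ 0.1385.

0.1385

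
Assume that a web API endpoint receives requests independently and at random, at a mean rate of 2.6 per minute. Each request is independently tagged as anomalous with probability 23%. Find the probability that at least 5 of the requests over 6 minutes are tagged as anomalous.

Thinning: the requests that are tagged as anomalous themselves form a Poisson process with rate 0.23 × 2.6 = 0.598 per minute.
Over the interval, μ = 0.598 × 6 = 3.588 (6 minutes).
P(N ≥ 5) = 1 − P(N ≤ 4) ≈ 0.2913.

0.2913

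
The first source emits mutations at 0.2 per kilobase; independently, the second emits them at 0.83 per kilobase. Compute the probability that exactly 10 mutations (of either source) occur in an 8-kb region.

0.1049

Independent Poisson processes superpose: combined rate λ = 0.2 + 0.83 = 1.03 per kilobase.
Over the interval, μ = 1.03 × 8 = 8.24 (an 8-kb region = 8 kilobases).
P(N = 10) = e^(−8.24) · 8.24^10/10! ≈ 0.1049.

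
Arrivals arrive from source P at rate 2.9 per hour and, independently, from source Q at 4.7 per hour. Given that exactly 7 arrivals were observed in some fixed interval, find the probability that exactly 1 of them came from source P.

0.1494

Given the total, each event is independently from source P with probability p = λ_P/(λ_P+λ_Q) = 2.9/7.6 ≈ 0.3816.
So K ~ Binomial(7, 2.9/7.6): P(K = 1) = C(7,1) · (2.9/7.6)^1 · (4.7/7.6)^6 ≈ 0.1494.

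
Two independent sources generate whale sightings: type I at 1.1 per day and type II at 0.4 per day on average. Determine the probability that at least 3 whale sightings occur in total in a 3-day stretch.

Independent Poisson processes superpose: combined rate λ = 1.1 + 0.4 = 1.5 per day.
Over the interval, μ = 1.5 × 3 = 4.5 (a 3-day stretch = 3 days).
P(N ≥ 3) = 1 − P(N ≤ 2) ≈ 0.8264.

0.8264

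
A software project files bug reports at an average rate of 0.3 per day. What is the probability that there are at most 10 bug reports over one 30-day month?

Over the interval, μ = 0.3 × 30 = 9 (a 30-day month = 30 days).
P(N ≤ 10) = Σ_{j=0}^{10} e^(−μ) μ^j/j! ≈ 0.7060.

0.7060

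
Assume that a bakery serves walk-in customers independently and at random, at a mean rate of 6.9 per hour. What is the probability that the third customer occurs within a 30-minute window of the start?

Over the interval, μ = 6.9 × 0.5 = 3.45 (a 30-minute window = 0.5 hours).
The third arrival falls in the interval iff at least 3 events occur there: P(S_3 ≤ t) = P(N ≥ 3) = 1 − P(N ≤ 2) ≈ 0.6698.

0.6698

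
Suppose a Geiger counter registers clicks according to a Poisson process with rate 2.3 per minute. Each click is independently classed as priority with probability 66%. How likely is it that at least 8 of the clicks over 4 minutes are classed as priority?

0.2660

Thinning: the clicks that are classed as priority themselves form a Poisson process with rate 0.66 × 2.3 = 1.518 per minute.
Over the interval, μ = 1.518 × 4 = 6.072 (4 minutes).
P(N ≥ 8) = 1 − P(N ≤ 7) ≈ 0.2660.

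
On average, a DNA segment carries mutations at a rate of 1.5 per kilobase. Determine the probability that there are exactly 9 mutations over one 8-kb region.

Over the interval, μ = 1.5 × 8 = 12 (an 8-kb region = 8 kilobases).
P(N = 9) = e^(−μ) μ^9/9! = e^(−12) · 12^9/362880 ≈ 0.0874.

0.0874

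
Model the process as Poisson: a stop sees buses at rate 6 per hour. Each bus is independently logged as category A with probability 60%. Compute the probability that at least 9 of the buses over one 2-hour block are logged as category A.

0.2973

Thinning: the buses that are logged as category A themselves form a Poisson process with rate 0.6 × 6 = 3.6 per hour.
Over the interval, μ = 3.6 × 2 = 7.2 (a 2-hour block = 2 hours).
P(N ≥ 9) = 1 − P(N ≤ 8) ≈ 0.2973.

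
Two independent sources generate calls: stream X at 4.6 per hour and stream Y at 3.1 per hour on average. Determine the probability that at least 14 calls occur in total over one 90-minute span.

Independent Poisson processes superpose: combined rate λ = 4.6 + 3.1 = 7.7 per hour.
Over the interval, μ = 7.7 × 1.5 = 11.55 (a 90-minute span = 1.5 hours).
P(N ≥ 14) = 1 − P(N ≤ 13) ≈ 0.2720.

0.2720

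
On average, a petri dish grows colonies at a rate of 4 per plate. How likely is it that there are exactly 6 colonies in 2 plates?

0.1221

Over the interval, μ = 4 × 2 = 8 (2 plates).
P(N = 6) = e^(−μ) μ^6/6! = e^(−8) · 8^6/720 ≈ 0.1221.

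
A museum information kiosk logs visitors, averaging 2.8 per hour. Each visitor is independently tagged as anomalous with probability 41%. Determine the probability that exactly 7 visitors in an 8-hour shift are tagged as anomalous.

0.1123

Thinning: the visitors that are tagged as anomalous themselves form a Poisson process with rate 0.41 × 2.8 = 1.148 per hour.
Over the interval, μ = 1.148 × 8 = 9.184 (an 8-hour shift = 8 hours).
P(N = 7) = e^(−9.184) · 9.184^7/7! ≈ 0.1123.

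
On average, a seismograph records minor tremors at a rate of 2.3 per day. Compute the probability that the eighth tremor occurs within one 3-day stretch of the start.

Over the interval, μ = 2.3 × 3 = 6.9 (a 3-day stretch = 3 days).
The eighth arrival falls in the interval iff at least 8 events occur there: P(S_8 ≤ t) = P(N ≥ 8) = 1 − P(N ≤ 7) ≈ 0.3864.

0.3864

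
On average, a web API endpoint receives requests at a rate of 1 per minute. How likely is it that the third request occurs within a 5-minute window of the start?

Over the interval, μ = 1 × 5 = 5 (a 5-minute window = 5 minutes).
The third arrival falls in the interval iff at least 3 events occur there: P(S_3 ≤ t) = P(N ≥ 3) = 1 − P(N ≤ 2) ≈ 0.8753.

0.8753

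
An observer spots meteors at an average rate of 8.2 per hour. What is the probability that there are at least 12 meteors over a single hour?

With mean μ = 8.2 per hour,
P(N ≥ 12) = 1 − P(N ≤ 11) = 1 − Σ_{j=0}^{11} e^(−μ) μ^j/j! ≈ 0.1269.

0.1269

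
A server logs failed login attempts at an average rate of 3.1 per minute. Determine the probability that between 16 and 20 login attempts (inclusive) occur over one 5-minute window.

Over the interval, μ = 3.1 × 5 = 15.5 (a 5-minute window = 5 minutes).
P(16 ≤ N ≤ 20) = Σ_{j=16}^{20} e^(−15.5) · 15.5^j/j! ≈ 0.3774.

0.3774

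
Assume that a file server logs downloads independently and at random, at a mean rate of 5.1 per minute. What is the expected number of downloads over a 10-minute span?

51

E[N] = λt = 5.1 × 10 = 51 (a 10-minute span = 10 minutes).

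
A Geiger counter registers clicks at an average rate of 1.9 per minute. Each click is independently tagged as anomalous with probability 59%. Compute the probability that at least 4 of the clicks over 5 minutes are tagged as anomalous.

Thinning: the clicks that are tagged as anomalous themselves form a Poisson process with rate 0.59 × 1.9 = 1.121 per minute.
Over the interval, μ = 1.121 × 5 = 5.605 (5 minutes).
P(N ≥ 4) = 1 − P(N ≤ 3) ≈ 0.8099.

0.8099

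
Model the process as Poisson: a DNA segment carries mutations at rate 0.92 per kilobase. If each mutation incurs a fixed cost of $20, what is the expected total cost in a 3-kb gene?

E[N] = 0.92 × 3 = 2.76 (a 3-kb gene = 3 kilobases); E[cost] = 2.76 × $20 = $55.2.

$55.2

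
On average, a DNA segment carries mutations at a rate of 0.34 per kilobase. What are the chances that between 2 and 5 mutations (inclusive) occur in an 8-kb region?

0.6966

Over the interval, μ = 0.34 × 8 = 2.72 (an 8-kb region = 8 kilobases).
P(2 ≤ N ≤ 5) = Σ_{j=2}^{5} e^(−2.72) · 2.72^j/j! ≈ 0.6966.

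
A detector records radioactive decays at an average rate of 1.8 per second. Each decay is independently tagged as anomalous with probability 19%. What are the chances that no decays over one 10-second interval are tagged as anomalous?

Thinning: the decays that are tagged as anomalous themselves form a Poisson process with rate 0.19 × 1.8 = 0.342 per second.
Over the interval, μ = 0.342 × 10 = 3.42 (a 10-second interval = 10 seconds).
P(N = 0) = e^(−3.42) · 3.42^0/0! ≈ 0.0327.

0.0327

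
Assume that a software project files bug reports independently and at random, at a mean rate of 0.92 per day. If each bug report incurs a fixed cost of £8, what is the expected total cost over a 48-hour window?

E[N] = 0.92 × 2 = 1.84 (a 48-hour window = 2 days); E[cost] = 1.84 × £8 = £14.72.

£14.72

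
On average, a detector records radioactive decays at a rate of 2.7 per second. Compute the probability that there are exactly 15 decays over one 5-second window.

Over the interval, μ = 2.7 × 5 = 13.5 (a 5-second window = 5 seconds).
P(N = 15) = e^(−μ) μ^15/15! = e^(−13.5) · 13.5^15/1307674368000 ≈ 0.0945.

0.0945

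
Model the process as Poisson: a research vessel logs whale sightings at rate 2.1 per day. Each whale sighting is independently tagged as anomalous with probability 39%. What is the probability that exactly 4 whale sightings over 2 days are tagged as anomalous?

Thinning: the whale sightings that are tagged as anomalous themselves form a Poisson process with rate 0.39 × 2.1 = 0.819 per day.
Over the interval, μ = 0.819 × 2 = 1.638 (2 days).
P(N = 4) = e^(−1.638) · 1.638^4/4! ≈ 0.0583.

0.0583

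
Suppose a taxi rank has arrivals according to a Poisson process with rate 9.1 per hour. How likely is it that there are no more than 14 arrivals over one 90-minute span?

0.6075

Over the interval, μ = 9.1 × 1.5 = 13.65 (a 90-minute span = 1.5 hours).
P(N ≤ 14) = Σ_{j=0}^{14} e^(−μ) μ^j/j! ≈ 0.6075.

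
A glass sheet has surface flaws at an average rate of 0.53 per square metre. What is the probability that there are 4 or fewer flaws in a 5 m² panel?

0.8703

Over the interval, μ = 0.53 × 5 = 2.65 (a 5 m² panel = 5 square metres).
P(N ≤ 4) = Σ_{j=0}^{4} e^(−μ) μ^j/j! ≈ 0.8703.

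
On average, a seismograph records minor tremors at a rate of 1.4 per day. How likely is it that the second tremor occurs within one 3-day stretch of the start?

Over the interval, μ = 1.4 × 3 = 4.2 (a 3-day stretch = 3 days).
The second arrival falls in the interval iff at least 2 events occur there: P(S_2 ≤ t) = P(N ≥ 2) = 1 − P(N ≤ 1) ≈ 0.9220.

0.9220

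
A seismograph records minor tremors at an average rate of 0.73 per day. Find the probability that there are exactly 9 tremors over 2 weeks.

Over the interval, μ = 0.73 × 14 = 10.22 (2 weeks = 14 days).
P(N = 9) = e^(−μ) μ^9/9! = e^(−10.22) · 10.22^9/362880 ≈ 0.1221.

0.1221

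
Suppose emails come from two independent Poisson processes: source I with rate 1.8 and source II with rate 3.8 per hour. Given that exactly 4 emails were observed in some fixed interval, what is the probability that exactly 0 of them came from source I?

Given the total, each event is independently from source I with probability p = λ_I/(λ_I+λ_II) = 1.8/5.6 ≈ 0.3214.
So K ~ Binomial(4, 1.8/5.6): P(K = 0) = C(4,0) · (1.8/5.6)^0 · (3.8/5.6)^4 ≈ 0.2120.

0.2120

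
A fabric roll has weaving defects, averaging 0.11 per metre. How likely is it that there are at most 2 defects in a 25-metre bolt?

0.4815

Over the interval, μ = 0.11 × 25 = 2.75 (a 25-metre bolt = 25 metres).
P(N ≤ 2) = Σ_{j=0}^{2} e^(−μ) μ^j/j! ≈ 0.4815.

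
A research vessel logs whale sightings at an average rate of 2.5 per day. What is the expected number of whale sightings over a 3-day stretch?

7.5

E[N] = λt = 2.5 × 3 = 7.5 (a 3-day stretch = 3 days).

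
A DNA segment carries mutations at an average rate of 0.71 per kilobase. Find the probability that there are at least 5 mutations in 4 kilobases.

Over the interval, μ = 0.71 × 4 = 2.84 (4 kilobases).
P(N ≥ 5) = 1 − P(N ≤ 4) = 1 − Σ_{j=0}^{4} e^(−μ) μ^j/j! ≈ 0.1586.

0.1586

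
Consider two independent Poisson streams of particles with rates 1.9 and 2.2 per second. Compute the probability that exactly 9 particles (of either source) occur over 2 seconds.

Independent Poisson processes superpose: combined rate λ = 1.9 + 2.2 = 4.1 per second.
Over the interval, μ = 4.1 × 2 = 8.2 (2 seconds).
P(N = 9) = e^(−8.2) · 8.2^9/9! ≈ 0.1269.

0.1269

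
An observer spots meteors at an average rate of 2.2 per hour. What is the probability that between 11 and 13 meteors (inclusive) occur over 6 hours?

Over the interval, μ = 2.2 × 6 = 13.2 (6 hours).
P(11 ≤ N ≤ 13) = Σ_{j=11}^{13} e^(−13.2) · 13.2^j/j! ≈ 0.3162.

0.3162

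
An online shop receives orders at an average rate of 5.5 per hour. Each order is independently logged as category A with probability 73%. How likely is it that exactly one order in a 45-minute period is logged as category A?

Thinning: the orders that are logged as category A themselves form a Poisson process with rate 0.73 × 5.5 = 4.015 per hour.
Over the interval, μ = 4.015 × 0.75 = 3.01125 (a 45-minute period = 0.75 hours).
P(N = 1) = e^(−3.01125) · 3.01125^1/1! ≈ 0.1482.

0.1482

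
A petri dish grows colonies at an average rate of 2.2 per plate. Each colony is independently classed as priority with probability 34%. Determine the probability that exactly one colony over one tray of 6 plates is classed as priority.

0.0505

Thinning: the colonies that are classed as priority themselves form a Poisson process with rate 0.34 × 2.2 = 0.748 per plate.
Over the interval, μ = 0.748 × 6 = 4.488 (a tray of 6 plates = 6 plates).
P(N = 1) = e^(−4.488) · 4.488^1/1! ≈ 0.0505.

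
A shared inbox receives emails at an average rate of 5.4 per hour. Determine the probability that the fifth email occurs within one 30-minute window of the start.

0.1371

Over the interval, μ = 5.4 × 0.5 = 2.7 (a 30-minute window = 0.5 hours).
The fifth arrival falls in the interval iff at least 5 events occur there: P(S_5 ≤ t) = P(N ≥ 5) = 1 − P(N ≤ 4) ≈ 0.1371.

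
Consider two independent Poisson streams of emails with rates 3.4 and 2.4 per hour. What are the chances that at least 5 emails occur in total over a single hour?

0.6873

Independent Poisson processes superpose: combined rate λ = 3.4 + 2.4 = 5.8 per hour.
So μ = 5.8.
P(N ≥ 5) = 1 − P(N ≤ 4) ≈ 0.6873.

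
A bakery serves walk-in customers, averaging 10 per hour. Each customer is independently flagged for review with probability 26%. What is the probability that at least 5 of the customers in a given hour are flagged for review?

0.1226

Thinning: the customers that are flagged for review themselves form a Poisson process with rate 0.26 × 10 = 2.6 per hour.
So μ = 2.6.
P(N ≥ 5) = 1 − P(N ≤ 4) ≈ 0.1226.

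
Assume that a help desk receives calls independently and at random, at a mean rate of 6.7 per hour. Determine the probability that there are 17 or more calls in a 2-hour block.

0.1946

Over the interval, μ = 6.7 × 2 = 13.4 (a 2-hour block = 2 hours).
P(N ≥ 17) = 1 − P(N ≤ 16) = 1 − Σ_{j=0}^{16} e^(−μ) μ^j/j! ≈ 0.1946.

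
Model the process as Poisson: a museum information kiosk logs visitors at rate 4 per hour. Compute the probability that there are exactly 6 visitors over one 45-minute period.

0.0504

Over the interval, μ = 4 × 0.75 = 3 (a 45-minute period = 0.75 hours).
P(N = 6) = e^(−μ) μ^6/6! = e^(−3) · 3^6/720 ≈ 0.0504.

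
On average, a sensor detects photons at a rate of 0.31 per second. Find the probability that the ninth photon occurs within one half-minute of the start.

0.5832

Over the interval, μ = 0.31 × 30 = 9.3 (a half-minute = 30 seconds).
The ninth arrival falls in the interval iff at least 9 events occur there: P(S_9 ≤ t) = P(N ≥ 9) = 1 − P(N ≤ 8) ≈ 0.5832.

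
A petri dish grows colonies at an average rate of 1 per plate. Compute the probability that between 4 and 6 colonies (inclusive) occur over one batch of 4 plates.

Over the interval, μ = 1 × 4 = 4 (a batch of 4 plates = 4 plates).
P(4 ≤ N ≤ 6) = Σ_{j=4}^{6} e^(−4) · 4^j/j! ≈ 0.4559.

0.4559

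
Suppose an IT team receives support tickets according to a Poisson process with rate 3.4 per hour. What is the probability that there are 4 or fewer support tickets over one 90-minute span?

Over the interval, μ = 3.4 × 1.5 = 5.1 (a 90-minute span = 1.5 hours).
P(N ≤ 4) = Σ_{j=0}^{4} e^(−μ) μ^j/j! ≈ 0.4231.

0.4231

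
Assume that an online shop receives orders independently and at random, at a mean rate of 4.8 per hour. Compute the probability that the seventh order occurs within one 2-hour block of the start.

Over the interval, μ = 4.8 × 2 = 9.6 (a 2-hour block = 2 hours).
The seventh arrival falls in the interval iff at least 7 events occur there: P(S_7 ≤ t) = P(N ≥ 7) = 1 − P(N ≤ 6) ≈ 0.8426.

0.8426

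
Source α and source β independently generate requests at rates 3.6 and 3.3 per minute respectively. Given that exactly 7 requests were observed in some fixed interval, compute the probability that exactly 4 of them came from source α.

Given the total, each event is independently from source α with probability p = λ_α/(λ_α+λ_β) = 3.6/6.9 ≈ 0.5217.
So K ~ Binomial(7, 3.6/6.9): P(K = 4) = C(7,4) · (3.6/6.9)^4 · (3.3/6.9)^3 ≈ 0.2837.

0.2837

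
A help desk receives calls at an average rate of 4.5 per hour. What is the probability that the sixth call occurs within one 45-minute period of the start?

Over the interval, μ = 4.5 × 0.75 = 3.375 (a 45-minute period = 0.75 hours).
The sixth arrival falls in the interval iff at least 6 events occur there: P(S_6 ≤ t) = P(N ≥ 6) = 1 − P(N ≤ 5) ≈ 0.1263.

0.1263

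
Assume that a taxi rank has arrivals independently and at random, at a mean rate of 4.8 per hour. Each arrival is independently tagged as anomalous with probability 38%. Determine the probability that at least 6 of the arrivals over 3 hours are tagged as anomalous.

Thinning: the arrivals that are tagged as anomalous themselves form a Poisson process with rate 0.38 × 4.8 = 1.824 per hour.
Over the interval, μ = 1.824 × 3 = 5.472 (3 hours).
P(N ≥ 6) = 1 − P(N ≤ 5) ≈ 0.4663.

0.4663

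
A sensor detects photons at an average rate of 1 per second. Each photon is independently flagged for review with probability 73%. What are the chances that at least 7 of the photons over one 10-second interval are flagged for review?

Thinning: the photons that are flagged for review themselves form a Poisson process with rate 0.73 × 1 = 0.73 per second.
Over the interval, μ = 0.73 × 10 = 7.3 (a 10-second interval = 10 seconds).
P(N ≥ 7) = 1 − P(N ≤ 6) ≈ 0.5940.

0.5940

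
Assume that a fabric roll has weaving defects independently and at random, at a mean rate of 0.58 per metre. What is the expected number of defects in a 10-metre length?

E[N] = λt = 0.58 × 10 = 5.8 (a 10-metre length = 10 metres).

5.8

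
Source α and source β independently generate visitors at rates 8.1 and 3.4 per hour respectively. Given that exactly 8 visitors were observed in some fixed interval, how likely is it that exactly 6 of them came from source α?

0.2988

Given the total, each event is independently from source α with probability p = λ_α/(λ_α+λ_β) = 8.1/11.5 ≈ 0.7043.
So K ~ Binomial(8, 8.1/11.5): P(K = 6) = C(8,6) · (8.1/11.5)^6 · (3.4/11.5)^2 ≈ 0.2988.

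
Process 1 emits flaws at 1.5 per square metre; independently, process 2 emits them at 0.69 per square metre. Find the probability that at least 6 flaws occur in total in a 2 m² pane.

0.2767

Independent Poisson processes superpose: combined rate λ = 1.5 + 0.69 = 2.19 per square metre.
Over the interval, μ = 2.19 × 2 = 4.38 (a 2 m² pane = 2 square metres).
P(N ≥ 6) = 1 − P(N ≤ 5) ≈ 0.2767.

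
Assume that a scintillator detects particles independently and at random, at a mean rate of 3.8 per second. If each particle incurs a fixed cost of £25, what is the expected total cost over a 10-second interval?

£950

E[N] = 3.8 × 10 = 38 (a 10-second interval = 10 seconds); E[cost] = 38 × £25 = £950.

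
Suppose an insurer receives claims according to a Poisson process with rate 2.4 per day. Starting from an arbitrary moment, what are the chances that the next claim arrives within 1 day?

0.9093

Inter-arrival times are exponential with rate λ = 2.4 per day.
P(T ≤ 1) = 1 − e^(−λt) = 1 − e^(−2.4 × 1) = 1 − e^(−2.4) ≈ 0.9093.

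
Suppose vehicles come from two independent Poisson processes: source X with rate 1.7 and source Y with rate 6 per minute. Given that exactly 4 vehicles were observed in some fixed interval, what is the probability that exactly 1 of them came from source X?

Given the total, each event is independently from source X with probability p = λ_X/(λ_X+λ_Y) = 1.7/7.7 ≈ 0.2208.
So K ~ Binomial(4, 1.7/7.7): P(K = 1) = C(4,1) · (1.7/7.7)^1 · (6/7.7)^3 ≈ 0.4178.

0.4178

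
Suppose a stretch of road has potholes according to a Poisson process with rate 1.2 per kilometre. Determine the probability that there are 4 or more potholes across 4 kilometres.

0.7058

Over the interval, μ = 1.2 × 4 = 4.8 (4 kilometres).
P(N ≥ 4) = 1 − P(N ≤ 3) = 1 − Σ_{j=0}^{3} e^(−μ) μ^j/j! ≈ 0.7058.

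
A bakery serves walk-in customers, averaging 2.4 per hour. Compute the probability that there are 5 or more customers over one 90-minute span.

Over the interval, μ = 2.4 × 1.5 = 3.6 (a 90-minute span = 1.5 hours).
P(N ≥ 5) = 1 − P(N ≤ 4) = 1 − Σ_{j=0}^{4} e^(−μ) μ^j/j! ≈ 0.2936.

0.2936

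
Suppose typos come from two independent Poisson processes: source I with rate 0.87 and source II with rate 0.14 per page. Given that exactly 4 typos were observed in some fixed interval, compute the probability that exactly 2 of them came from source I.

Given the total, each event is independently from source I with probability p = λ_I/(λ_I+λ_II) = 0.87/1.01 ≈ 0.8614.
So K ~ Binomial(4, 0.87/1.01): P(K = 2) = C(4,2) · (0.87/1.01)^2 · (0.14/1.01)^2 ≈ 0.0855.

0.0855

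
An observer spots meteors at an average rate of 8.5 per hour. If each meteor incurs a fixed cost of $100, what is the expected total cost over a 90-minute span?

E[N] = 8.5 × 1.5 = 12.75 (a 90-minute span = 1.5 hours); E[cost] = 12.75 × $100 = $1275.

$1275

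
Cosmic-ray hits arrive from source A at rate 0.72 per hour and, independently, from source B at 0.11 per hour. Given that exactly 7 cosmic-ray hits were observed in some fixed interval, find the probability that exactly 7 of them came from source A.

Given the total, each event is independently from source A with probability p = λ_A/(λ_A+λ_B) = 0.72/0.83 ≈ 0.8675.
So K ~ Binomial(7, 0.72/0.83): P(K = 7) = C(7,7) · (0.72/0.83)^7 · (0.11/0.83)^0 ≈ 0.3696.

0.3696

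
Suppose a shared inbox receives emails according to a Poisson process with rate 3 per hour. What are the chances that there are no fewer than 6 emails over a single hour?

0.0839

With mean μ = 3 per hour,
P(N ≥ 6) = 1 − P(N ≤ 5) = 1 − Σ_{j=0}^{5} e^(−μ) μ^j/j! ≈ 0.0839.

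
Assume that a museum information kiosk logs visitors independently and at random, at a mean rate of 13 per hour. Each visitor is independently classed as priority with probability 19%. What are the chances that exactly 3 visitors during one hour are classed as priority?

0.2124

Thinning: the visitors that are classed as priority themselves form a Poisson process with rate 0.19 × 13 = 2.47 per hour.
So μ = 2.47.
P(N = 3) = e^(−2.47) · 2.47^3/3! ≈ 0.2124.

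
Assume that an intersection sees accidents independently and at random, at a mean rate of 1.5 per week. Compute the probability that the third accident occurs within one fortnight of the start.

0.5768

Over the interval, μ = 1.5 × 2 = 3 (a fortnight = 2 weeks).
The third arrival falls in the interval iff at least 3 events occur there: P(S_3 ≤ t) = P(N ≥ 3) = 1 − P(N ≤ 2) ≈ 0.5768.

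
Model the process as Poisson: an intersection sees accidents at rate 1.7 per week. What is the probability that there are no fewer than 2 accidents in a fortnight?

Over the interval, μ = 1.7 × 2 = 3.4 (a fortnight = 2 weeks).
P(N ≥ 2) = 1 − P(N ≤ 1) = 1 − Σ_{j=0}^{1} e^(−μ) μ^j/j! ≈ 0.8532.

0.8532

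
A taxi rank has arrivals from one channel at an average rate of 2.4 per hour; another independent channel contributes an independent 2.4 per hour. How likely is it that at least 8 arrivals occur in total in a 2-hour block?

0.7416

Independent Poisson processes superpose: combined rate λ = 2.4 + 2.4 = 4.8 per hour.
Over the interval, μ = 4.8 × 2 = 9.6 (a 2-hour block = 2 hours).
P(N ≥ 8) = 1 − P(N ≤ 7) ≈ 0.7416.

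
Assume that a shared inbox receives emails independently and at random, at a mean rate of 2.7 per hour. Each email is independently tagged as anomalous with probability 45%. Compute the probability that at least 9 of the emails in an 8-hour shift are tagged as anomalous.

0.6348

Thinning: the emails that are tagged as anomalous themselves form a Poisson process with rate 0.45 × 2.7 = 1.215 per hour.
Over the interval, μ = 1.215 × 8 = 9.72 (an 8-hour shift = 8 hours).
P(N ≥ 9) = 1 − P(N ≤ 8) ≈ 0.6348.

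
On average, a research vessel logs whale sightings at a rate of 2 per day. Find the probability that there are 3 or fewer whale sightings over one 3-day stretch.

Over the interval, μ = 2 × 3 = 6 (a 3-day stretch = 3 days).
P(N ≤ 3) = Σ_{j=0}^{3} e^(−μ) μ^j/j! ≈ 0.1512.

0.1512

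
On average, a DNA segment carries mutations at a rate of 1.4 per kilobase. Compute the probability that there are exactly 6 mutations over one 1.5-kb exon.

0.0146

Over the interval, μ = 1.4 × 1.5 = 2.1 (a 1.5-kb exon = 1.5 kilobases).
P(N = 6) = e^(−μ) μ^6/6! = e^(−2.1) · 2.1^6/720 ≈ 0.0146.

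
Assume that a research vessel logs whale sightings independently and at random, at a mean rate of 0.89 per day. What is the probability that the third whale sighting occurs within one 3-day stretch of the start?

Over the interval, μ = 0.89 × 3 = 2.67 (a 3-day stretch = 3 days).
The third arrival falls in the interval iff at least 3 events occur there: P(S_3 ≤ t) = P(N ≥ 3) = 1 − P(N ≤ 2) ≈ 0.4990.

0.4990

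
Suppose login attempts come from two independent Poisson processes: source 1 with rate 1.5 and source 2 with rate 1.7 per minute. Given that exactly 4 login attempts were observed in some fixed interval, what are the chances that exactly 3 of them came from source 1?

0.2189

Given the total, each event is independently from source 1 with probability p = λ_1/(λ_1+λ_2) = 1.5/3.2 ≈ 0.4688.
So K ~ Binomial(4, 1.5/3.2): P(K = 3) = C(4,3) · (1.5/3.2)^3 · (1.7/3.2)^1 ≈ 0.2189.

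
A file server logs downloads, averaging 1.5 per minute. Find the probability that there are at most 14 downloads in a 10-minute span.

Over the interval, μ = 1.5 × 10 = 15 (a 10-minute span = 10 minutes).
P(N ≤ 14) = Σ_{j=0}^{14} e^(−μ) μ^j/j! ≈ 0.4657.

0.4657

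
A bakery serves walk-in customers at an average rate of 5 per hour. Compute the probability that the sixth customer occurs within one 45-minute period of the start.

Over the interval, μ = 5 × 0.75 = 3.75 (a 45-minute period = 0.75 hours).
The sixth arrival falls in the interval iff at least 6 events occur there: P(S_6 ≤ t) = P(N ≥ 6) = 1 − P(N ≤ 5) ≈ 0.1771.

0.1771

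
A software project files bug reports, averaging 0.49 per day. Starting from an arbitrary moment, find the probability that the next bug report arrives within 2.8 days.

Inter-arrival times are exponential with rate λ = 0.49 per day.
P(T ≤ 2.8) = 1 − e^(−λt) = 1 − e^(−0.49 × 2.8) = 1 − e^(−1.372) ≈ 0.7464.

0.7464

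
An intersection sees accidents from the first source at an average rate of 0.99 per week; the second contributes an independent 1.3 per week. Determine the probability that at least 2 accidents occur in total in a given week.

Independent Poisson processes superpose: combined rate λ = 0.99 + 1.3 = 2.29 per week.
So μ = 2.29.
P(N ≥ 2) = 1 − P(N ≤ 1) ≈ 0.6668.

0.6668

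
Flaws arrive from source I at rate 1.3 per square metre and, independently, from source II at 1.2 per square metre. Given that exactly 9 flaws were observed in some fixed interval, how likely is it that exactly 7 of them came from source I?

0.0853

Given the total, each event is independently from source I with probability p = λ_I/(λ_I+λ_II) = 1.3/2.5 = 0.5200.
So K ~ Binomial(9, 1.3/2.5): P(K = 7) = C(9,7) · (1.3/2.5)^7 · (1.2/2.5)^2 ≈ 0.0853.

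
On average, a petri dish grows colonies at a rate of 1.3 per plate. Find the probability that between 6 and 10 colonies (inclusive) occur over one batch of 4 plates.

0.4014

Over the interval, μ = 1.3 × 4 = 5.2 (a batch of 4 plates = 4 plates).
P(6 ≤ N ≤ 10) = Σ_{j=6}^{10} e^(−5.2) · 5.2^j/j! ≈ 0.4014.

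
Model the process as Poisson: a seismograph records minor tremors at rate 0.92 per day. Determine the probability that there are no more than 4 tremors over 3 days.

Over the interval, μ = 0.92 × 3 = 2.76 (3 days).
P(N ≤ 4) = Σ_{j=0}^{4} e^(−μ) μ^j/j! ≈ 0.8539.

0.8539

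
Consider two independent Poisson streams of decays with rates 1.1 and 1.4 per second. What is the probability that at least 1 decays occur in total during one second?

0.9179

Independent Poisson processes superpose: combined rate λ = 1.1 + 1.4 = 2.5 per second.
So μ = 2.5.
P(N ≥ 1) = 1 − P(N ≤ 0) ≈ 0.9179.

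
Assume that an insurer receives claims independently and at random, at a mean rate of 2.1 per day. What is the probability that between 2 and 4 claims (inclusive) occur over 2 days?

0.5119

Over the interval, μ = 2.1 × 2 = 4.2 (2 days).
P(2 ≤ N ≤ 4) = Σ_{j=2}^{4} e^(−4.2) · 4.2^j/j! ≈ 0.5119.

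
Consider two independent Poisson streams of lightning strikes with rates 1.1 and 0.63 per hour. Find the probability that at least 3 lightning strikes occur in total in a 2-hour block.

0.6717

Independent Poisson processes superpose: combined rate λ = 1.1 + 0.63 = 1.73 per hour.
Over the interval, μ = 1.73 × 2 = 3.46 (a 2-hour block = 2 hours).
P(N ≥ 3) = 1 − P(N ≤ 2) ≈ 0.6717.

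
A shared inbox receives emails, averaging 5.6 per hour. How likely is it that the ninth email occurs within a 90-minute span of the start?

0.4631

Over the interval, μ = 5.6 × 1.5 = 8.4 (a 90-minute span = 1.5 hours).
The ninth arrival falls in the interval iff at least 9 events occur there: P(S_9 ≤ t) = P(N ≥ 9) = 1 − P(N ≤ 8) ≈ 0.4631.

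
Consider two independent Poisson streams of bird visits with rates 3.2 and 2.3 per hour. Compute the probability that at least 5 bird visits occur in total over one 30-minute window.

0.1446

Independent Poisson processes superpose: combined rate λ = 3.2 + 2.3 = 5.5 per hour.
Over the interval, μ = 5.5 × 0.5 = 2.75 (a 30-minute window = 0.5 hours).
P(N ≥ 5) = 1 − P(N ≤ 4) ≈ 0.1446.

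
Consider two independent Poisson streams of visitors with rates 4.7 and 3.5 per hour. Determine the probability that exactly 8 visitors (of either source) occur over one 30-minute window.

Independent Poisson processes superpose: combined rate λ = 4.7 + 3.5 = 8.2 per hour.
Over the interval, μ = 8.2 × 0.5 = 4.1 (a 30-minute window = 0.5 hours).
P(N = 8) = e^(−4.1) · 4.1^8/8! ≈ 0.0328.

0.0328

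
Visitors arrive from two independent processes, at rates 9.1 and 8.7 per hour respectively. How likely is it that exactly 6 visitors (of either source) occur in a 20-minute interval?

Independent Poisson processes superpose: combined rate λ = 9.1 + 8.7 = 17.8 per hour.
Over the interval, μ = 17.8 × 1/3 ≈ 5.93333 (a 20-minute interval = 1/3 hours).
P(N = 6) = e^(−5.93333) · 5.93333^6/6! ≈ 0.1606.

0.1606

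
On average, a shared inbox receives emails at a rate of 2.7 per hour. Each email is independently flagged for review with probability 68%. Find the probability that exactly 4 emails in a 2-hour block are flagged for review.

Thinning: the emails that are flagged for review themselves form a Poisson process with rate 0.68 × 2.7 = 1.836 per hour.
Over the interval, μ = 1.836 × 2 = 3.672 (a 2-hour block = 2 hours).
P(N = 4) = e^(−3.672) · 3.672^4/4! ≈ 0.1926.

0.1926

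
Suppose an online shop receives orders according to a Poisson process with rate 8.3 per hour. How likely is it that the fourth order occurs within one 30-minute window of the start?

0.5953

Over the interval, μ = 8.3 × 0.5 = 4.15 (a 30-minute window = 0.5 hours).
The fourth arrival falls in the interval iff at least 4 events occur there: P(S_4 ≤ t) = P(N ≥ 4) = 1 − P(N ≤ 3) ≈ 0.5953.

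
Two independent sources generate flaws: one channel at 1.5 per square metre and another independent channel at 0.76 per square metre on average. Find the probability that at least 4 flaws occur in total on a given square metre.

Independent Poisson processes superpose: combined rate λ = 1.5 + 0.76 = 2.26 per square metre.
So μ = 2.26.
P(N ≥ 4) = 1 − P(N ≤ 3) ≈ 0.1926.

0.1926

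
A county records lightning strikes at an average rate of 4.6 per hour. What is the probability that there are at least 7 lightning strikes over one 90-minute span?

0.5353

Over the interval, μ = 4.6 × 1.5 = 6.9 (a 90-minute span = 1.5 hours).
P(N ≥ 7) = 1 − P(N ≤ 6) = 1 − Σ_{j=0}^{6} e^(−μ) μ^j/j! ≈ 0.5353.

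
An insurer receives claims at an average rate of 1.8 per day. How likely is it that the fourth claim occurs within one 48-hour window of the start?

Over the interval, μ = 1.8 × 2 = 3.6 (a 48-hour window = 2 days).
The fourth arrival falls in the interval iff at least 4 events occur there: P(S_4 ≤ t) = P(N ≥ 4) = 1 − P(N ≤ 3) ≈ 0.4848.

0.4848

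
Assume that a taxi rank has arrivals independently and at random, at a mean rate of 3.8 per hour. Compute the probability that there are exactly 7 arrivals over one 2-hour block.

Over the interval, μ = 3.8 × 2 = 7.6 (a 2-hour block = 2 hours).
P(N = 7) = e^(−μ) μ^7/7! = e^(−7.6) · 7.6^7/5040 ≈ 0.1454.

0.1454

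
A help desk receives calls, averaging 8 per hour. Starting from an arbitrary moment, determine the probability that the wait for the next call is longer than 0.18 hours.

The wait for the next event is exponential with rate λ = 8 per hour.
P(T > 0.18) = e^(−λt) = e^(−8 × 0.18) = e^(−1.44) ≈ 0.2369.

0.2369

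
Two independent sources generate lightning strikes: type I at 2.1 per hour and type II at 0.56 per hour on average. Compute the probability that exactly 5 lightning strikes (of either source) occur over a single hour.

Independent Poisson processes superpose: combined rate λ = 2.1 + 0.56 = 2.66 per hour.
So μ = 2.66.
P(N = 5) = e^(−2.66) · 2.66^5/5! ≈ 0.0776.

0.0776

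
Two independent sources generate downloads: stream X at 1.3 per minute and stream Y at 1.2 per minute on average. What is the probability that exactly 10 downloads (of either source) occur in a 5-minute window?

0.0956

Independent Poisson processes superpose: combined rate λ = 1.3 + 1.2 = 2.5 per minute.
Over the interval, μ = 2.5 × 5 = 12.5 (a 5-minute window = 5 minutes).
P(N = 10) = e^(−12.5) · 12.5^10/10! ≈ 0.0956.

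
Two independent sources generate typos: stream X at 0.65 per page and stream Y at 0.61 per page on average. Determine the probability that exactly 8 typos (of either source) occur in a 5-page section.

Independent Poisson processes superpose: combined rate λ = 0.65 + 0.61 = 1.26 per page.
Over the interval, μ = 1.26 × 5 = 6.3 (a 5-page section = 5 pages).
P(N = 8) = e^(−6.3) · 6.3^8/8! ≈ 0.1130.

0.1130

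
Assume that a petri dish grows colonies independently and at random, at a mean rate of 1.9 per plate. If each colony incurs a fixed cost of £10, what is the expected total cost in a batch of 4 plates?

E[N] = 1.9 × 4 = 7.6 (a batch of 4 plates = 4 plates); E[cost] = 7.6 × £10 = £76.

£76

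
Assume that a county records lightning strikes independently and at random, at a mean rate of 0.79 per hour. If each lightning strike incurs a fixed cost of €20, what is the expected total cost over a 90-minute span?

€23.7

E[N] = 0.79 × 1.5 = 1.185 (a 90-minute span = 1.5 hours); E[cost] = 1.185 × €20 = €23.7.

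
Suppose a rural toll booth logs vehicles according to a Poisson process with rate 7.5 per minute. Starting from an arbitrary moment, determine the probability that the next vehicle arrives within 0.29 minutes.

0.8864

Inter-arrival times are exponential with rate λ = 7.5 per minute.
P(T ≤ 0.29) = 1 − e^(−λt) = 1 − e^(−7.5 × 0.29) = 1 − e^(−2.175) ≈ 0.8864.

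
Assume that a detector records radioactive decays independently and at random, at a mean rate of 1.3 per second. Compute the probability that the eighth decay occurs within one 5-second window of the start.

0.3272

Over the interval, μ = 1.3 × 5 = 6.5 (a 5-second window = 5 seconds).
The eighth arrival falls in the interval iff at least 8 events occur there: P(S_8 ≤ t) = P(N ≥ 8) = 1 − P(N ≤ 7) ≈ 0.3272.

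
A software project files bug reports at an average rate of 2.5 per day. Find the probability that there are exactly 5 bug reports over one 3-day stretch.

Over the interval, μ = 2.5 × 3 = 7.5 (a 3-day stretch = 3 days).
P(N = 5) = e^(−μ) μ^5/5! = e^(−7.5) · 7.5^5/120 ≈ 0.1094.

0.1094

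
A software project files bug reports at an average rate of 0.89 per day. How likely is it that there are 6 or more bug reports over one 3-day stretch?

0.0544

Over the interval, μ = 0.89 × 3 = 2.67 (a 3-day stretch = 3 days).
P(N ≥ 6) = 1 − P(N ≤ 5) = 1 − Σ_{j=0}^{5} e^(−μ) μ^j/j! ≈ 0.0544.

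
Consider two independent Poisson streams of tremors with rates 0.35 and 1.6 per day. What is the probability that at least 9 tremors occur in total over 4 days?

Independent Poisson processes superpose: combined rate λ = 0.35 + 1.6 = 1.95 per day.
Over the interval, μ = 1.95 × 4 = 7.8 (4 days).
P(N ≥ 9) = 1 − P(N ≤ 8) ≈ 0.3796.

0.3796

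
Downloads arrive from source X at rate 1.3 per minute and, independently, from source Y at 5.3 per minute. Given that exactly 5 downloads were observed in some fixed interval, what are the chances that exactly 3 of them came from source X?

Given the total, each event is independently from source X with probability p = λ_X/(λ_X+λ_Y) = 1.3/6.6 ≈ 0.1970.
So K ~ Binomial(5, 1.3/6.6): P(K = 3) = C(5,3) · (1.3/6.6)^3 · (5.3/6.6)^2 ≈ 0.0493.

0.0493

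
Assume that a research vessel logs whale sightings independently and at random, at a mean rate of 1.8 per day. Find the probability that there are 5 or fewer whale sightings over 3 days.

0.5461

Over the interval, μ = 1.8 × 3 = 5.4 (3 days).
P(N ≤ 5) = Σ_{j=0}^{5} e^(−μ) μ^j/j! ≈ 0.5461.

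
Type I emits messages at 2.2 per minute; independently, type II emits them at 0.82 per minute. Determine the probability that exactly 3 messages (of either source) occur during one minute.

Independent Poisson processes superpose: combined rate λ = 2.2 + 0.82 = 3.02 per minute.
So μ = 3.02.
P(N = 3) = e^(−3.02) · 3.02^3/3! ≈ 0.2240.

0.2240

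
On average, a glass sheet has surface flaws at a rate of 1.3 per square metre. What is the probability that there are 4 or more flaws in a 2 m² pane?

0.2640

Over the interval, μ = 1.3 × 2 = 2.6 (a 2 m² pane = 2 square metres).
P(N ≥ 4) = 1 − P(N ≤ 3) = 1 − Σ_{j=0}^{3} e^(−μ) μ^j/j! ≈ 0.2640.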